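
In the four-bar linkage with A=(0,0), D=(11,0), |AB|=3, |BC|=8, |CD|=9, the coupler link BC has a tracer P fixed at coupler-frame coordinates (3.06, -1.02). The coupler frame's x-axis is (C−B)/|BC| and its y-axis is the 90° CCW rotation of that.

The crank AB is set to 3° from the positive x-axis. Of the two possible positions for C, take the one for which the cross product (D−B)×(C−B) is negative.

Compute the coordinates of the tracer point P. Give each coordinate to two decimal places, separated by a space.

A=(0,0), D=(11.00,0)
B = A + 3.00·(cos3°, sin3°) = (2.9959, 0.1570)
|BD| = 8.0057
circle(B,8.00) ∩ circle(D,9.00): a=2.9411, h=7.4398
  candidates: C₊=(6.0823,7.5377) cross=59.560; C₋=(5.7905,-7.3390) cross=-59.560
  mode - wants cross < 0 → take C=(5.7905,-7.3390) (cross=-59.560)
ex = (C−B)/|BC| = (0.3493,-0.9370); ey = (0.9370,0.3493)
P = B + 3.06·ex + -1.02·ey = (3.1091,-3.0665)

3.11 -3.07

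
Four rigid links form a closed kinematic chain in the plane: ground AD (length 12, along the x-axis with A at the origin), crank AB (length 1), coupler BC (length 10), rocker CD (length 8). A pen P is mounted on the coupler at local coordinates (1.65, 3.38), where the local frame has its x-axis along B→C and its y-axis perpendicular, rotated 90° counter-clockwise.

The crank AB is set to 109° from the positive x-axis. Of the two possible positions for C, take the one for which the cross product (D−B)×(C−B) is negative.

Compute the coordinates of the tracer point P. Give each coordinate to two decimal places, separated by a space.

A=(0,0), D=(12.00,0)
B = A + 1.00·(cos109°, sin109°) = (-0.3256, 0.9455)
|BD| = 12.3618
circle(B,10.00) ∩ circle(D,8.00): a=7.6370, h=6.4557
  candidates: C₊=(7.7828,6.7982) cross=79.804; C₋=(6.7953,-6.0754) cross=-79.804
  mode - wants cross < 0 → take C=(6.7953,-6.0754) (cross=-79.804)
ex = (C−B)/|BC| = (0.7121,-0.7021); ey = (0.7021,0.7121)
P = B + 1.65·ex + 3.38·ey = (3.2224,2.1939)

3.22 2.19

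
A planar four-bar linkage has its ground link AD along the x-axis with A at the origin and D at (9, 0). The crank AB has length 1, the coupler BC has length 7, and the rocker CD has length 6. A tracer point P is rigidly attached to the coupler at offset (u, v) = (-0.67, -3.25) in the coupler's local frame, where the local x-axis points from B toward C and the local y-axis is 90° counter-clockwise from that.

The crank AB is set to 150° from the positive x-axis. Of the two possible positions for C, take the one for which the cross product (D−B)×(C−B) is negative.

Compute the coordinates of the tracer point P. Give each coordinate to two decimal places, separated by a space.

A=(0,0), D=(9.00,0)
B = A + 1.00·(cos150°, sin150°) = (-0.8660, 0.5000)
|BD| = 9.8787
circle(B,7.00) ∩ circle(D,6.00): a=5.5973, h=4.2036
  candidates: C₊=(4.9369,4.4149) cross=41.526; C₋=(4.5114,-3.9815) cross=-41.526
  mode - wants cross < 0 → take C=(4.5114,-3.9815) (cross=-41.526)
ex = (C−B)/|BC| = (0.7682,-0.6402); ey = (0.6402,0.7682)
P = B + -0.67·ex + -3.25·ey = (-3.4614,-1.5677)

-3.46 -1.57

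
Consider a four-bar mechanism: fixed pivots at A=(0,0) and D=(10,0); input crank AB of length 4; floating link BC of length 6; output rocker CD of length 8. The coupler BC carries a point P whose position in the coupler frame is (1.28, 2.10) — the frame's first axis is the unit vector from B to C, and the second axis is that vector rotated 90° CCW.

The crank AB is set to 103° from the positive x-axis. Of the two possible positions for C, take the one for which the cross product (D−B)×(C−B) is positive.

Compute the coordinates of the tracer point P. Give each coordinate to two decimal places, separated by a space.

-0.44 6.31

A=(0,0), D=(10.00,0)
B = A + 4.00·(cos103°, sin103°) = (-0.8998, 3.8975)
|BD| = 11.5757
circle(B,6.00) ∩ circle(D,8.00): a=4.5784, h=3.8779
  candidates: C₊=(4.7170,6.0075) cross=44.889; C₋=(2.1056,-1.2955) cross=-44.889
  mode + wants cross > 0 → take C=(4.7170,6.0075) (cross=44.889)
ex = (C−B)/|BC| = (0.9361,0.3517); ey = (-0.3517,0.9361)
P = B + 1.28·ex + 2.10·ey = (-0.4401,6.3135)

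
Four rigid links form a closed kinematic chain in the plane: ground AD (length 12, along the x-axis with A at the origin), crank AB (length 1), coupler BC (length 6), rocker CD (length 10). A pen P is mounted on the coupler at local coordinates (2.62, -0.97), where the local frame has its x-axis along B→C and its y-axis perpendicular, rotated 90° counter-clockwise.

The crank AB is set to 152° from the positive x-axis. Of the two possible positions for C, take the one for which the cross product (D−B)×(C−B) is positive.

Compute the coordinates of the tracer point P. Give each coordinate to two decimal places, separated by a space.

A=(0,0), D=(12.00,0)
B = A + 1.00·(cos152°, sin152°) = (-0.8829, 0.4695)
|BD| = 12.8915
circle(B,6.00) ∩ circle(D,10.00): a=3.9635, h=4.5045
  candidates: C₊=(3.2420,4.8267) cross=58.070; C₋=(2.9139,-4.1764) cross=-58.070
  mode + wants cross > 0 → take C=(3.2420,4.8267) (cross=58.070)
ex = (C−B)/|BC| = (0.6875,0.7262); ey = (-0.7262,0.6875)
P = B + 2.62·ex + -0.97·ey = (1.6227,1.7053)

1.62 1.71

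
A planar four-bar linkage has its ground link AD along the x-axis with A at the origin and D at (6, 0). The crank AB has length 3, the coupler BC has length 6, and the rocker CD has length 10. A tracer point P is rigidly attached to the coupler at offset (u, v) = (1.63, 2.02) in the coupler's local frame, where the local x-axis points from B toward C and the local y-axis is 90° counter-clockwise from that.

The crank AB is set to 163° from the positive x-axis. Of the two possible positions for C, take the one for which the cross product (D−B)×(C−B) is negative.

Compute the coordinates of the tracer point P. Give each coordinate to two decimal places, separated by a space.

-0.78 -0.66

A=(0,0), D=(6.00,0)
B = A + 3.00·(cos163°, sin163°) = (-2.8689, 0.8771)
|BD| = 8.9122
circle(B,6.00) ∩ circle(D,10.00): a=0.8655, h=5.9372
  candidates: C₊=(-1.4233,6.7004) cross=52.914; C₋=(-2.5919,-5.1165) cross=-52.914
  mode - wants cross < 0 → take C=(-2.5919,-5.1165) (cross=-52.914)
ex = (C−B)/|BC| = (0.0462,-0.9989); ey = (0.9989,0.0462)
P = B + 1.63·ex + 2.02·ey = (-0.7758,-0.6579)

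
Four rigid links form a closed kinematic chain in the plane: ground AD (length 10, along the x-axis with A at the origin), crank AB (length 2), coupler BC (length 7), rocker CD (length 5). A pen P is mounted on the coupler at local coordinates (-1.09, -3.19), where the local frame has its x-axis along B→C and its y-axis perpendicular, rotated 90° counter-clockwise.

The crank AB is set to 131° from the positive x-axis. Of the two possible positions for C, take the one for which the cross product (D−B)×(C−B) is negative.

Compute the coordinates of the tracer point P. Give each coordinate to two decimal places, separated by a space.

A=(0,0), D=(10.00,0)
B = A + 2.00·(cos131°, sin131°) = (-1.3121, 1.5094)
|BD| = 11.4124
circle(B,7.00) ∩ circle(D,5.00): a=6.7577, h=1.8259
  candidates: C₊=(5.6277,2.4255) cross=20.837; C₋=(5.1447,-1.1942) cross=-20.837
  mode - wants cross < 0 → take C=(5.1447,-1.1942) (cross=-20.837)
ex = (C−B)/|BC| = (0.9224,-0.3862); ey = (0.3862,0.9224)
P = B + -1.09·ex + -3.19·ey = (-3.5496,-1.0121)

-3.55 -1.01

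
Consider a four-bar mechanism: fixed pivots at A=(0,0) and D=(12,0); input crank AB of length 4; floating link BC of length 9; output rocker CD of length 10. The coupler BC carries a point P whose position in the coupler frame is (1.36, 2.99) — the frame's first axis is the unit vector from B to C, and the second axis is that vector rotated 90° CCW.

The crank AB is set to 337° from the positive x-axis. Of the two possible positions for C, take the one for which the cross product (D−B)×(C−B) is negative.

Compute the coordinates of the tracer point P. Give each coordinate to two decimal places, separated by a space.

6.95 -1.20

A=(0,0), D=(12.00,0)
B = A + 4.00·(cos337°, sin337°) = (3.6820, -1.5629)
|BD| = 8.4635
circle(B,9.00) ∩ circle(D,10.00): a=3.1093, h=8.4458
  candidates: C₊=(5.1782,7.3118) cross=71.482; C₋=(8.2975,-9.2893) cross=-71.482
  mode - wants cross < 0 → take C=(8.2975,-9.2893) (cross=-71.482)
ex = (C−B)/|BC| = (0.5128,-0.8585); ey = (0.8585,0.5128)
P = B + 1.36·ex + 2.99·ey = (6.9464,-1.1971)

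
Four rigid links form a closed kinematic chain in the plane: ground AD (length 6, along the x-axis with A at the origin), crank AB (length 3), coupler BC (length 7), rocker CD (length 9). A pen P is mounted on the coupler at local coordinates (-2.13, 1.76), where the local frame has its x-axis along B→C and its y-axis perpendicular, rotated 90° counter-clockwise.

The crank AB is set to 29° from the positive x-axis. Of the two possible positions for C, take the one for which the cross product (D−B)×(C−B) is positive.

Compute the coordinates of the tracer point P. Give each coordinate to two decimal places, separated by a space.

A=(0,0), D=(6.00,0)
B = A + 3.00·(cos29°, sin29°) = (2.6239, 1.4544)
|BD| = 3.6761
circle(B,7.00) ∩ circle(D,9.00): a=-2.5144, h=6.5328
  candidates: C₊=(2.8993,8.4490) cross=24.015; C₋=(-2.2700,-3.5505) cross=-24.015
  mode + wants cross > 0 → take C=(2.8993,8.4490) (cross=24.015)
ex = (C−B)/|BC| = (0.0394,0.9992); ey = (-0.9992,0.0394)
P = B + -2.13·ex + 1.76·ey = (0.7814,-0.6047)

0.78 -0.60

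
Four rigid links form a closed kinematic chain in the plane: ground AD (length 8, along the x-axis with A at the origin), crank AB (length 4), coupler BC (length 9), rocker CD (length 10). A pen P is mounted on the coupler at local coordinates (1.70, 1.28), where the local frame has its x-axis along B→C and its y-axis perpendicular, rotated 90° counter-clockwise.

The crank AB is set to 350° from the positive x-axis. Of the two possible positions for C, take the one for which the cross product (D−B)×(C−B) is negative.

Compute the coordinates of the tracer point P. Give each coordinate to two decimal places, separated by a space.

A=(0,0), D=(8.00,0)
B = A + 4.00·(cos350°, sin350°) = (3.9392, -0.6946)
|BD| = 4.1197
circle(B,9.00) ∩ circle(D,10.00): a=-0.2461, h=8.9966
  candidates: C₊=(2.1798,8.1318) cross=37.064; C₋=(5.2135,-9.6039) cross=-37.064
  mode - wants cross < 0 → take C=(5.2135,-9.6039) (cross=-37.064)
ex = (C−B)/|BC| = (0.1416,-0.9899); ey = (0.9899,0.1416)
P = B + 1.70·ex + 1.28·ey = (5.4470,-2.1962)

5.45 -2.20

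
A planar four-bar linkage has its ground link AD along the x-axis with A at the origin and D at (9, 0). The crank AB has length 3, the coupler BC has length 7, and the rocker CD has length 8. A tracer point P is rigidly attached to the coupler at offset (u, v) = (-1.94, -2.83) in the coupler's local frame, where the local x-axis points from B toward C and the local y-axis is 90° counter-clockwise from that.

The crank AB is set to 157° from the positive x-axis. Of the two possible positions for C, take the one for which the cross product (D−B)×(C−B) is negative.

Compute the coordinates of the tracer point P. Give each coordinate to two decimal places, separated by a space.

-6.15 0.65

A=(0,0), D=(9.00,0)
B = A + 3.00·(cos157°, sin157°) = (-2.7615, 1.1722)
|BD| = 11.8198
circle(B,7.00) ∩ circle(D,8.00): a=5.2754, h=4.6011
  candidates: C₊=(2.9441,5.2275) cross=54.385; C₋=(2.0315,-3.9294) cross=-54.385
  mode - wants cross < 0 → take C=(2.0315,-3.9294) (cross=-54.385)
ex = (C−B)/|BC| = (0.6847,-0.7288); ey = (0.7288,0.6847)
P = B + -1.94·ex + -2.83·ey = (-6.1524,0.6483)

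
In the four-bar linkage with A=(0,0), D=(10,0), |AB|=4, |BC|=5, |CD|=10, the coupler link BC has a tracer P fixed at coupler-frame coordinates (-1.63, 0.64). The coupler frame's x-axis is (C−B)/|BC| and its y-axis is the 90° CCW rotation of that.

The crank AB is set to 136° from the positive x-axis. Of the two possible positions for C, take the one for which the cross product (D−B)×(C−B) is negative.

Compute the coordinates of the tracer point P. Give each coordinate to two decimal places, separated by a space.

A=(0,0), D=(10.00,0)
B = A + 4.00·(cos136°, sin136°) = (-2.8774, 2.7786)
|BD| = 13.1737
circle(B,5.00) ∩ circle(D,10.00): a=3.7403, h=3.3182
  candidates: C₊=(1.4787,5.2332) cross=43.713; C₋=(0.0789,-1.2538) cross=-43.713
  mode - wants cross < 0 → take C=(0.0789,-1.2538) (cross=-43.713)
ex = (C−B)/|BC| = (0.5913,-0.8065); ey = (0.8065,0.5913)
P = B + -1.63·ex + 0.64·ey = (-3.3250,4.4716)

-3.32 4.47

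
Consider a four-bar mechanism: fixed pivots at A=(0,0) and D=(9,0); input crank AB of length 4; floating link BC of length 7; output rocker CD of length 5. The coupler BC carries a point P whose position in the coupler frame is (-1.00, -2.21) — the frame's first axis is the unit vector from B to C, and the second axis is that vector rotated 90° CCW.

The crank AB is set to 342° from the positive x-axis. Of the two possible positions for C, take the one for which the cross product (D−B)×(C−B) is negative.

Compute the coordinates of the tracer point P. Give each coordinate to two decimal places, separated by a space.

1.79 -2.58

A=(0,0), D=(9.00,0)
B = A + 4.00·(cos342°, sin342°) = (3.8042, -1.2361)
|BD| = 5.3408
circle(B,7.00) ∩ circle(D,5.00): a=4.9173, h=4.9820
  candidates: C₊=(7.4349,4.7487) cross=26.608; C₋=(9.7410,-4.9448) cross=-26.608
  mode - wants cross < 0 → take C=(9.7410,-4.9448) (cross=-26.608)
ex = (C−B)/|BC| = (0.8481,-0.5298); ey = (0.5298,0.8481)
P = B + -1.00·ex + -2.21·ey = (1.7852,-2.5806)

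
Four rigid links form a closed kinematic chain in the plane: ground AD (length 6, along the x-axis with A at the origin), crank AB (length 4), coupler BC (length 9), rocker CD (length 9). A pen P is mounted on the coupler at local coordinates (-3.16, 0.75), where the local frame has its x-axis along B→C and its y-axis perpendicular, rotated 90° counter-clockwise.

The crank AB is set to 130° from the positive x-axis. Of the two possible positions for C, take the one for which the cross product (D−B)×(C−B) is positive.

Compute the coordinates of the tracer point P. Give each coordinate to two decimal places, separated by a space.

-5.48 1.61

A=(0,0), D=(6.00,0)
B = A + 4.00·(cos130°, sin130°) = (-2.5712, 3.0642)
|BD| = 9.1024
circle(B,9.00) ∩ circle(D,9.00): a=4.5512, h=7.7644
  candidates: C₊=(4.3282,8.8434) cross=70.675; C₋=(-0.8993,-5.7792) cross=-70.675
  mode + wants cross > 0 → take C=(4.3282,8.8434) (cross=70.675)
ex = (C−B)/|BC| = (0.7666,0.6421); ey = (-0.6421,0.7666)
P = B + -3.16·ex + 0.75·ey = (-5.4752,1.6100)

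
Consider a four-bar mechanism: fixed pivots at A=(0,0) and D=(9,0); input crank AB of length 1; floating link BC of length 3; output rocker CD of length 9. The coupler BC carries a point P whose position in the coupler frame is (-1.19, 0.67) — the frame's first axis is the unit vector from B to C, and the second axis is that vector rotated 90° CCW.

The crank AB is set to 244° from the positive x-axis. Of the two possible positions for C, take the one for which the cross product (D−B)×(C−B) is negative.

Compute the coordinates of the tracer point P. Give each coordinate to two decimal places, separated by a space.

A=(0,0), D=(9.00,0)
B = A + 1.00·(cos244°, sin244°) = (-0.4384, -0.8988)
|BD| = 9.4811
circle(B,3.00) ∩ circle(D,9.00): a=0.9435, h=2.8478
  candidates: C₊=(0.2309,2.0256) cross=27.000; C₋=(0.7708,-3.6443) cross=-27.000
  mode - wants cross < 0 → take C=(0.7708,-3.6443) (cross=-27.000)
ex = (C−B)/|BC| = (0.4031,-0.9152); ey = (0.9152,0.4031)
P = B + -1.19·ex + 0.67·ey = (-0.3049,0.4603)

-0.30 0.46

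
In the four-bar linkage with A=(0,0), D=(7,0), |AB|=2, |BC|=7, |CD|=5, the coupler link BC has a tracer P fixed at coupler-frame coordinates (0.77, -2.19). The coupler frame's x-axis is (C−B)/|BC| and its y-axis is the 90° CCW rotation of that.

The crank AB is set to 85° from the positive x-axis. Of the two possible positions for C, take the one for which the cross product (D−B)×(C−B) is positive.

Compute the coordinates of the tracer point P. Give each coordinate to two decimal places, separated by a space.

1.80 0.34

A=(0,0), D=(7.00,0)
B = A + 2.00·(cos85°, sin85°) = (0.1743, 1.9924)
|BD| = 7.1105
circle(B,7.00) ∩ circle(D,5.00): a=5.2429, h=4.6381
  candidates: C₊=(6.5068,4.9756) cross=32.979; C₋=(3.9076,-3.9290) cross=-32.979
  mode + wants cross > 0 → take C=(6.5068,4.9756) (cross=32.979)
ex = (C−B)/|BC| = (0.9046,0.4262); ey = (-0.4262,0.9046)
P = B + 0.77·ex + -2.19·ey = (1.8042,0.3394)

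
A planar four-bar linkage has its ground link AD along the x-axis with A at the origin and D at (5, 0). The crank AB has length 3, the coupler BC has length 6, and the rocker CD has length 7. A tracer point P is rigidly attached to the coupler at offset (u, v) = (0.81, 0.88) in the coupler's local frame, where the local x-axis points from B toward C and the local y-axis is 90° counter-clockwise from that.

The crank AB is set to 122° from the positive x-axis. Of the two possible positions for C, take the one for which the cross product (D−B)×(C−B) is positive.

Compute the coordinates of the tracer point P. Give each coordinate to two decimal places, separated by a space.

A=(0,0), D=(5.00,0)
B = A + 3.00·(cos122°, sin122°) = (-1.5898, 2.5441)
|BD| = 7.0638
circle(B,6.00) ∩ circle(D,7.00): a=2.6117, h=5.4017
  candidates: C₊=(2.7922,6.6427) cross=38.157; C₋=(-1.0988,-3.4357) cross=-38.157
  mode + wants cross > 0 → take C=(2.7922,6.6427) (cross=38.157)
ex = (C−B)/|BC| = (0.7303,0.6831); ey = (-0.6831,0.7303)
P = B + 0.81·ex + 0.88·ey = (-1.5993,3.7401)

-1.60 3.74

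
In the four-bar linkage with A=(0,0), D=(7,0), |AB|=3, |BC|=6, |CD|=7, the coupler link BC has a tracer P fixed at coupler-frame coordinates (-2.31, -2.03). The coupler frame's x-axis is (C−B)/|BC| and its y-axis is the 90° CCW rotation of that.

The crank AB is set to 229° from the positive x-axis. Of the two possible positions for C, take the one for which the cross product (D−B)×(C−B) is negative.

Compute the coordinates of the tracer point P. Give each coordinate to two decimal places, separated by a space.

-5.02 -2.60

A=(0,0), D=(7.00,0)
B = A + 3.00·(cos229°, sin229°) = (-1.9682, -2.2641)
|BD| = 9.2496
circle(B,6.00) ∩ circle(D,7.00): a=3.9220, h=4.5407
  candidates: C₊=(0.7231,3.0984) cross=41.999; C₋=(2.9460,-5.7066) cross=-41.999
  mode - wants cross < 0 → take C=(2.9460,-5.7066) (cross=-41.999)
ex = (C−B)/|BC| = (0.8190,-0.5737); ey = (0.5737,0.8190)
P = B + -2.31·ex + -2.03·ey = (-5.0248,-2.6014)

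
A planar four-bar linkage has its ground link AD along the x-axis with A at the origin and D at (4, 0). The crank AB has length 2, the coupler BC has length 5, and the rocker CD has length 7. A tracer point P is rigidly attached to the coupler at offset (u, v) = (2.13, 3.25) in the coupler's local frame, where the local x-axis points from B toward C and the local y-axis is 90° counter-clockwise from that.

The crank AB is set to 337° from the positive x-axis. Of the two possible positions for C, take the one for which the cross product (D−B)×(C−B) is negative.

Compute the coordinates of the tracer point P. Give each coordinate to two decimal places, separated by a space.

A=(0,0), D=(4.00,0)
B = A + 2.00·(cos337°, sin337°) = (1.8410, -0.7815)
|BD| = 2.2961
circle(B,5.00) ∩ circle(D,7.00): a=-4.0783, h=2.8927
  candidates: C₊=(-2.9783,0.5505) cross=6.642; C₋=(-1.0093,-4.8895) cross=-6.642
  mode - wants cross < 0 → take C=(-1.0093,-4.8895) (cross=-6.642)
ex = (C−B)/|BC| = (-0.5701,-0.8216); ey = (0.8216,-0.5701)
P = B + 2.13·ex + 3.25·ey = (3.2970,-4.3842)

3.30 -4.38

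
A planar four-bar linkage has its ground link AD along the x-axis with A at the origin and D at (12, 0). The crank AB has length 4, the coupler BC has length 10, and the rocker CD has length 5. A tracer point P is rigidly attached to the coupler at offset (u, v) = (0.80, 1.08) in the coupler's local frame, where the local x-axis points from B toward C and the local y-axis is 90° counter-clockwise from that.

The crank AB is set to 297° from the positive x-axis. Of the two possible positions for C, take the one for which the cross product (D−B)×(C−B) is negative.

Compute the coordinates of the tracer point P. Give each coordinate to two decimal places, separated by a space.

A=(0,0), D=(12.00,0)
B = A + 4.00·(cos297°, sin297°) = (1.8160, -3.5640)
|BD| = 10.7897
circle(B,10.00) ∩ circle(D,5.00): a=8.8704, h=4.6170
  candidates: C₊=(8.6634,3.7238) cross=49.815; C₋=(11.7135,-4.9918) cross=-49.815
  mode - wants cross < 0 → take C=(11.7135,-4.9918) (cross=-49.815)
ex = (C−B)/|BC| = (0.9898,-0.1428); ey = (0.1428,0.9898)
P = B + 0.80·ex + 1.08·ey = (2.7620,-2.6093)

2.76 -2.61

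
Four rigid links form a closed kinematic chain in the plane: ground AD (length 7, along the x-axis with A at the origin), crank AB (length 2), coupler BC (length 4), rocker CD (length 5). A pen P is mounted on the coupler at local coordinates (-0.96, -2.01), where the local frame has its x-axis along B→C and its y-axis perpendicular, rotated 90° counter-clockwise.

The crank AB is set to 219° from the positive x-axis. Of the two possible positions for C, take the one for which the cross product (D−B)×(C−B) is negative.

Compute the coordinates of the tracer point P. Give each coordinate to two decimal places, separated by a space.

-2.84 -3.08

A=(0,0), D=(7.00,0)
B = A + 2.00·(cos219°, sin219°) = (-1.5543, -1.2586)
|BD| = 8.6464
circle(B,4.00) ∩ circle(D,5.00): a=3.8027, h=1.2406
  candidates: C₊=(2.0274,0.5223) cross=10.727; C₋=(2.3885,-1.9325) cross=-10.727
  mode - wants cross < 0 → take C=(2.3885,-1.9325) (cross=-10.727)
ex = (C−B)/|BC| = (0.9857,-0.1685); ey = (0.1685,0.9857)
P = B + -0.96·ex + -2.01·ey = (-2.8392,-3.0782)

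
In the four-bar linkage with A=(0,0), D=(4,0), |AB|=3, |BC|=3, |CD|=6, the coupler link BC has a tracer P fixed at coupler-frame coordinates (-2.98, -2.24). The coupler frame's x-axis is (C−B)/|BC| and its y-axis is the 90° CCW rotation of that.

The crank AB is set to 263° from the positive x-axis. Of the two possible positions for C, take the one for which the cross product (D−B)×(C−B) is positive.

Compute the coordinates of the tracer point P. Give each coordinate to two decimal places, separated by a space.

3.13 -4.28

A=(0,0), D=(4.00,0)
B = A + 3.00·(cos263°, sin263°) = (-0.3656, -2.9776)
|BD| = 5.2844
circle(B,3.00) ∩ circle(D,6.00): a=0.0875, h=2.9987
  candidates: C₊=(-1.9830,-0.4510) cross=15.846; C₋=(1.3964,-5.4057) cross=-15.846
  mode + wants cross > 0 → take C=(-1.9830,-0.4510) (cross=15.846)
ex = (C−B)/|BC| = (-0.5391,0.8422); ey = (-0.8422,-0.5391)
P = B + -2.98·ex + -2.24·ey = (3.1276,-4.2798)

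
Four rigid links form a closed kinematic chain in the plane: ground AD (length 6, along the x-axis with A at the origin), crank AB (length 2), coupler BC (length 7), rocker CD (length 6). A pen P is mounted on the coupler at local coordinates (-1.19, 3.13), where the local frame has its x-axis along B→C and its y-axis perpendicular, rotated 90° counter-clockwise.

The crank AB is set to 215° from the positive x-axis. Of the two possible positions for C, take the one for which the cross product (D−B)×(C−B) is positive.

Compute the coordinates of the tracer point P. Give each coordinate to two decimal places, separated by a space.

A=(0,0), D=(6.00,0)
B = A + 2.00·(cos215°, sin215°) = (-1.6383, -1.1472)
|BD| = 7.7240
circle(B,7.00) ∩ circle(D,6.00): a=4.7035, h=5.1843
  candidates: C₊=(2.2431,4.6782) cross=40.043; C₋=(3.7830,-5.5754) cross=-40.043
  mode + wants cross > 0 → take C=(2.2431,4.6782) (cross=40.043)
ex = (C−B)/|BC| = (0.5545,0.8322); ey = (-0.8322,0.5545)
P = B + -1.19·ex + 3.13·ey = (-4.9029,-0.4019)

-4.90 -0.40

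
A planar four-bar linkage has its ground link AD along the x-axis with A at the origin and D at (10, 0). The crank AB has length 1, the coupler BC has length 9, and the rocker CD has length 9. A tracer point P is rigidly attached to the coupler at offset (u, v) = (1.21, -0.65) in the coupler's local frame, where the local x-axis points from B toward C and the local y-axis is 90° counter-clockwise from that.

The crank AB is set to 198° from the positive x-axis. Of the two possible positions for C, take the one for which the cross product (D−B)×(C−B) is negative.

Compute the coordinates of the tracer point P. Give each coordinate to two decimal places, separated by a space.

A=(0,0), D=(10.00,0)
B = A + 1.00·(cos198°, sin198°) = (-0.9511, -0.3090)
|BD| = 10.9554
circle(B,9.00) ∩ circle(D,9.00): a=5.4777, h=7.1411
  candidates: C₊=(4.3230,6.9837) cross=78.233; C₋=(4.7259,-7.2927) cross=-78.233
  mode - wants cross < 0 → take C=(4.7259,-7.2927) (cross=-78.233)
ex = (C−B)/|BC| = (0.6308,-0.7760); ey = (0.7760,0.6308)
P = B + 1.21·ex + -0.65·ey = (-0.6922,-1.6579)

-0.69 -1.66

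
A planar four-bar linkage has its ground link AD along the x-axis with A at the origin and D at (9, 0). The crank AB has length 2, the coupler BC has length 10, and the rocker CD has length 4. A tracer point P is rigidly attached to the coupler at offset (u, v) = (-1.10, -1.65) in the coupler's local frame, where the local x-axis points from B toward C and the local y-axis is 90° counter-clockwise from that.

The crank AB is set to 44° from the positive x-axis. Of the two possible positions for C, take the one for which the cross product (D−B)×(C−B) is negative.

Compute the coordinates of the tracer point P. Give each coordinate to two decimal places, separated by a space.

-0.37 0.57

A=(0,0), D=(9.00,0)
B = A + 2.00·(cos44°, sin44°) = (1.4387, 1.3893)
|BD| = 7.6879
circle(B,10.00) ∩ circle(D,4.00): a=9.3071, h=3.6576
  candidates: C₊=(11.2535,3.3048) cross=28.119; C₋=(9.9315,-3.8900) cross=-28.119
  mode - wants cross < 0 → take C=(9.9315,-3.8900) (cross=-28.119)
ex = (C−B)/|BC| = (0.8493,-0.5279); ey = (0.5279,0.8493)
P = B + -1.10·ex + -1.65·ey = (-0.3666,0.5687)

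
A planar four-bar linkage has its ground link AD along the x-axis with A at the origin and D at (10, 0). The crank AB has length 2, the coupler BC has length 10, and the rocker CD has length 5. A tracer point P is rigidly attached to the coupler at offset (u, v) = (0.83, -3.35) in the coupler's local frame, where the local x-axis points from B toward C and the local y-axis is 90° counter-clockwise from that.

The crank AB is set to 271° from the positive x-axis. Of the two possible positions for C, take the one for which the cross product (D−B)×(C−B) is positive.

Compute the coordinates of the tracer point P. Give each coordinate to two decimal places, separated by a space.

A=(0,0), D=(10.00,0)
B = A + 2.00·(cos271°, sin271°) = (0.0349, -1.9997)
|BD| = 10.1638
circle(B,10.00) ∩ circle(D,5.00): a=8.7715, h=4.8022
  candidates: C₊=(7.6901,4.4344) cross=48.809; C₋=(9.5797,-4.9823) cross=-48.809
  mode + wants cross > 0 → take C=(7.6901,4.4344) (cross=48.809)
ex = (C−B)/|BC| = (0.7655,0.6434); ey = (-0.6434,0.7655)
P = B + 0.83·ex + -3.35·ey = (2.8257,-4.0301)

2.83 -4.03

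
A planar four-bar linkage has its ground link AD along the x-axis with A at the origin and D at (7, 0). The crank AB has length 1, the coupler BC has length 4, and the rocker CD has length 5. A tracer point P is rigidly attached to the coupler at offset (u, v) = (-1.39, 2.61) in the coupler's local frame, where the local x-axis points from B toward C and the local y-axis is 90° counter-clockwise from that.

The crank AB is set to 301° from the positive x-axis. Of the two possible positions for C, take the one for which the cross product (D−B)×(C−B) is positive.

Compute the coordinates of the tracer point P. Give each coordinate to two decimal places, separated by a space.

A=(0,0), D=(7.00,0)
B = A + 1.00·(cos301°, sin301°) = (0.5150, -0.8572)
|BD| = 6.5414
circle(B,4.00) ∩ circle(D,5.00): a=2.5828, h=3.0544
  candidates: C₊=(2.6753,2.5093) cross=19.980; C₋=(3.4758,-3.5468) cross=-19.980
  mode + wants cross > 0 → take C=(2.6753,2.5093) (cross=19.980)
ex = (C−B)/|BC| = (0.5401,0.8416); ey = (-0.8416,0.5401)
P = B + -1.39·ex + 2.61·ey = (-2.4323,-0.6175)

-2.43 -0.62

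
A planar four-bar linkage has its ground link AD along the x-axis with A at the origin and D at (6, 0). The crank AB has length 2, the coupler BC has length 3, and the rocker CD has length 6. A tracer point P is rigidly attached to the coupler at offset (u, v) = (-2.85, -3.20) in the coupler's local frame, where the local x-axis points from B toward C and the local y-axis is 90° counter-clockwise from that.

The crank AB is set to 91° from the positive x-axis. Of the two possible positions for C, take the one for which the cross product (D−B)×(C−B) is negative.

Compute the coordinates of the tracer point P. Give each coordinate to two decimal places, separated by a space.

-3.34 4.72

A=(0,0), D=(6.00,0)
B = A + 2.00·(cos91°, sin91°) = (-0.0349, 1.9997)
|BD| = 6.3576
circle(B,3.00) ∩ circle(D,6.00): a=1.0553, h=2.8082
  candidates: C₊=(1.8502,4.3335) cross=17.854; C₋=(0.0836,-0.9980) cross=-17.854
  mode - wants cross < 0 → take C=(0.0836,-0.9980) (cross=-17.854)
ex = (C−B)/|BC| = (0.0395,-0.9992); ey = (0.9992,0.0395)
P = B + -2.85·ex + -3.20·ey = (-3.3450,4.7211)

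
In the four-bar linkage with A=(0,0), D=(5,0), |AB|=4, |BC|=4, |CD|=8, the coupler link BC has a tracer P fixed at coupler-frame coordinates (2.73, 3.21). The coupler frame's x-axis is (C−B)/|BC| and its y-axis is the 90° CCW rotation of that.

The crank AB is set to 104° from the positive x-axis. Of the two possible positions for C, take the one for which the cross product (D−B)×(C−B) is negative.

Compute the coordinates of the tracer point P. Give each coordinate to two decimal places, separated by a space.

0.42 -0.10

A=(0,0), D=(5.00,0)
B = A + 4.00·(cos104°, sin104°) = (-0.9677, 3.8812)
|BD| = 7.1188
circle(B,4.00) ∩ circle(D,8.00): a=0.1880, h=3.9956
  candidates: C₊=(1.3683,7.1282) cross=28.444; C₋=(-2.9885,0.4292) cross=-28.444
  mode - wants cross < 0 → take C=(-2.9885,0.4292) (cross=-28.444)
ex = (C−B)/|BC| = (-0.5052,-0.8630); ey = (0.8630,-0.5052)
P = B + 2.73·ex + 3.21·ey = (0.4234,-0.0965)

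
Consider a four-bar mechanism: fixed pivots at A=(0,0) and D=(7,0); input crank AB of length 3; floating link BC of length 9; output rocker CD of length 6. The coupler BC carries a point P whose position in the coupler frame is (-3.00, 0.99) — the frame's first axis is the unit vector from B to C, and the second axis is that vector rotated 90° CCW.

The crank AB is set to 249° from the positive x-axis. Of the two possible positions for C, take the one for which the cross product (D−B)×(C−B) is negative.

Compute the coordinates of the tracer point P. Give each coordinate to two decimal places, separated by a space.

-3.53 -0.81

A=(0,0), D=(7.00,0)
B = A + 3.00·(cos249°, sin249°) = (-1.0751, -2.8007)
|BD| = 8.5470
circle(B,9.00) ∩ circle(D,6.00): a=6.9060, h=5.7712
  candidates: C₊=(3.5584,4.9148) cross=49.327; C₋=(7.3408,-5.9903) cross=-49.327
  mode - wants cross < 0 → take C=(7.3408,-5.9903) (cross=-49.327)
ex = (C−B)/|BC| = (0.9351,-0.3544); ey = (0.3544,0.9351)
P = B + -3.00·ex + 0.99·ey = (-3.5295,-0.8118)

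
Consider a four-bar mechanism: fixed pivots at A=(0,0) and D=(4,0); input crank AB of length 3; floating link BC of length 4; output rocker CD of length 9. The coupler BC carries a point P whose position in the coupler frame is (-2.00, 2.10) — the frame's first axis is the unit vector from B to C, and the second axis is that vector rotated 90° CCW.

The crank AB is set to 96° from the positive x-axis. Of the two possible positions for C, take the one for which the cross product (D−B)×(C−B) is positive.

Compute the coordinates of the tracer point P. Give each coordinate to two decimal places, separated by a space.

A=(0,0), D=(4.00,0)
B = A + 3.00·(cos96°, sin96°) = (-0.3136, 2.9836)
|BD| = 5.2449
circle(B,4.00) ∩ circle(D,9.00): a=-3.5741, h=1.7961
  candidates: C₊=(-2.2314,6.4939) cross=9.420; C₋=(-4.2748,3.5395) cross=-9.420
  mode + wants cross > 0 → take C=(-2.2314,6.4939) (cross=9.420)
ex = (C−B)/|BC| = (-0.4794,0.8776); ey = (-0.8776,-0.4794)
P = B + -2.00·ex + 2.10·ey = (-1.1976,0.2216)

-1.20 0.22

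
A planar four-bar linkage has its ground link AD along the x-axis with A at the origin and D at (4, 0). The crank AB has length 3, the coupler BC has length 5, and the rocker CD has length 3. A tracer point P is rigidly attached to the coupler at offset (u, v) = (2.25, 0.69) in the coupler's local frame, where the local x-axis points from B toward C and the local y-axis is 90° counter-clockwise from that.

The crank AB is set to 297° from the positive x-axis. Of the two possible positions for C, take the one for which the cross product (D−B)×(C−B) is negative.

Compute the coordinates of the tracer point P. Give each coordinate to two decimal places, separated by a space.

3.48 -1.65

A=(0,0), D=(4.00,0)
B = A + 3.00·(cos297°, sin297°) = (1.3620, -2.6730)
|BD| = 3.7556
circle(B,5.00) ∩ circle(D,3.00): a=4.0080, h=2.9894
  candidates: C₊=(2.0496,2.2795) cross=11.227; C₋=(6.3050,-1.9202) cross=-11.227
  mode - wants cross < 0 → take C=(6.3050,-1.9202) (cross=-11.227)
ex = (C−B)/|BC| = (0.9886,0.1506); ey = (-0.1506,0.9886)
P = B + 2.25·ex + 0.69·ey = (3.4824,-1.6521)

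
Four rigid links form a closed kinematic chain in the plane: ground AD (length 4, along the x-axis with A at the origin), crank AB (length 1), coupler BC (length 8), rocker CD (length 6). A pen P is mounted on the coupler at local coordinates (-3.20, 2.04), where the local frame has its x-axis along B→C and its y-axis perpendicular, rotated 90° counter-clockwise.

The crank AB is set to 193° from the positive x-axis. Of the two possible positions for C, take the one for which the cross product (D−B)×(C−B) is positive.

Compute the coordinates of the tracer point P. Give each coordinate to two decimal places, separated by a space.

A=(0,0), D=(4.00,0)
B = A + 1.00·(cos193°, sin193°) = (-0.9744, -0.2250)
|BD| = 4.9795
circle(B,8.00) ∩ circle(D,6.00): a=5.3013, h=5.9914
  candidates: C₊=(4.0508,5.9998) cross=29.834; C₋=(4.5922,-5.9707) cross=-29.834
  mode + wants cross > 0 → take C=(4.0508,5.9998) (cross=29.834)
ex = (C−B)/|BC| = (0.6282,0.7781); ey = (-0.7781,0.6282)
P = B + -3.20·ex + 2.04·ey = (-4.5718,-1.4334)

-4.57 -1.43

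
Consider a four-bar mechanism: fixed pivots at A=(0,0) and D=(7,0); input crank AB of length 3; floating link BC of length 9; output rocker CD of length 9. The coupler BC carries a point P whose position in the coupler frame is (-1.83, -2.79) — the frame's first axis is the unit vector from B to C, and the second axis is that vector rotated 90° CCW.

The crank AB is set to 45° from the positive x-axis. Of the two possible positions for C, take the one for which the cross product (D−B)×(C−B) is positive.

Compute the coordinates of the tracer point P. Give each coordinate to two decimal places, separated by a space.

3.04 -1.09

A=(0,0), D=(7.00,0)
B = A + 3.00·(cos45°, sin45°) = (2.1213, 2.1213)
|BD| = 5.3199
circle(B,9.00) ∩ circle(D,9.00): a=2.6600, h=8.5979
  candidates: C₊=(7.9891,8.9455) cross=45.740; C₋=(1.1322,-6.8242) cross=-45.740
  mode + wants cross > 0 → take C=(7.9891,8.9455) (cross=45.740)
ex = (C−B)/|BC| = (0.6520,0.7582); ey = (-0.7582,0.6520)
P = B + -1.83·ex + -2.79·ey = (3.0437,-1.0853)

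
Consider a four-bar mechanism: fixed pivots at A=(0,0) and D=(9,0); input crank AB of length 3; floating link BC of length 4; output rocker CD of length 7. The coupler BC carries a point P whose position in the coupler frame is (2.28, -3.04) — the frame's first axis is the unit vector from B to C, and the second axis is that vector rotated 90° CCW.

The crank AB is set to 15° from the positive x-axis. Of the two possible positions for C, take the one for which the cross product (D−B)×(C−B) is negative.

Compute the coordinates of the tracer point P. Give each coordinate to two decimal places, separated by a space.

A=(0,0), D=(9.00,0)
B = A + 3.00·(cos15°, sin15°) = (2.8978, 0.7765)
|BD| = 6.1514
circle(B,4.00) ∩ circle(D,7.00): a=0.3934, h=3.9806
  candidates: C₊=(3.7905,4.6756) cross=24.486; C₋=(2.7856,-3.2220) cross=-24.486
  mode - wants cross < 0 → take C=(2.7856,-3.2220) (cross=-24.486)
ex = (C−B)/|BC| = (-0.0280,-0.9996); ey = (0.9996,-0.0280)
P = B + 2.28·ex + -3.04·ey = (-0.2050,-1.4174)

-0.20 -1.42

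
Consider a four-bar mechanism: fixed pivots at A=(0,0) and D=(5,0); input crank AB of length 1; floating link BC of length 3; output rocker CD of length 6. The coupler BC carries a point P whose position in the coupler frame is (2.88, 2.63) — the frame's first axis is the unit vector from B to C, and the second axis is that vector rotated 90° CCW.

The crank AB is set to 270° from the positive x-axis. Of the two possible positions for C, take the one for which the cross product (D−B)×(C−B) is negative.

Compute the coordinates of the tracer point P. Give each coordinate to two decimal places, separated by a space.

3.07 -3.41

A=(0,0), D=(5.00,0)
B = A + 1.00·(cos270°, sin270°) = (-0.0000, -1.0000)
|BD| = 5.0990
circle(B,3.00) ∩ circle(D,6.00): a=-0.0981, h=2.9984
  candidates: C₊=(-0.6842,1.9209) cross=15.289; C₋=(0.4919,-3.9594) cross=-15.289
  mode - wants cross < 0 → take C=(0.4919,-3.9594) (cross=-15.289)
ex = (C−B)/|BC| = (0.1640,-0.9865); ey = (0.9865,0.1640)
P = B + 2.88·ex + 2.63·ey = (3.0666,-3.4098)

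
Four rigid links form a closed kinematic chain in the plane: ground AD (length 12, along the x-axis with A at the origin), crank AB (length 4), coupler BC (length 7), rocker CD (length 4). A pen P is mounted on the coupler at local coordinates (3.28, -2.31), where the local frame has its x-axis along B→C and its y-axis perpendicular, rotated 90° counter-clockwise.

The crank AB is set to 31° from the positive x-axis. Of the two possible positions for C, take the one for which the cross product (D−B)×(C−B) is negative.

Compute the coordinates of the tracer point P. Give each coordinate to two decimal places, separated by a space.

4.47 -1.81

A=(0,0), D=(12.00,0)
B = A + 4.00·(cos31°, sin31°) = (3.4287, 2.0602)
|BD| = 8.8154
circle(B,7.00) ∩ circle(D,4.00): a=6.2794, h=3.0933
  candidates: C₊=(10.2571,3.6003) cross=27.269; C₋=(8.8113,-2.4150) cross=-27.269
  mode - wants cross < 0 → take C=(8.8113,-2.4150) (cross=-27.269)
ex = (C−B)/|BC| = (0.7689,-0.6393); ey = (0.6393,0.7689)
P = B + 3.28·ex + -2.31·ey = (4.4740,-1.8131)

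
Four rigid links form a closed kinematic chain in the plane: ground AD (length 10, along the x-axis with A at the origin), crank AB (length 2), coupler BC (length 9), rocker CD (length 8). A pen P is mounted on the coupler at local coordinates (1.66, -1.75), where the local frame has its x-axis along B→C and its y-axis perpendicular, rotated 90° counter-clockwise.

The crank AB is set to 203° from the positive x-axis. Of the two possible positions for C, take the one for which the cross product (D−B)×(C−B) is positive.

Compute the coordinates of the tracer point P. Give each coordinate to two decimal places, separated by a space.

0.57 -0.80

A=(0,0), D=(10.00,0)
B = A + 2.00·(cos203°, sin203°) = (-1.8410, -0.7815)
|BD| = 11.8668
circle(B,9.00) ∩ circle(D,8.00): a=6.6497, h=6.0648
  candidates: C₊=(4.3948,5.7081) cross=71.970; C₋=(5.1936,-6.3952) cross=-71.970
  mode + wants cross > 0 → take C=(4.3948,5.7081) (cross=71.970)
ex = (C−B)/|BC| = (0.6929,0.7211); ey = (-0.7211,0.6929)
P = B + 1.66·ex + -1.75·ey = (0.5710,-0.7970)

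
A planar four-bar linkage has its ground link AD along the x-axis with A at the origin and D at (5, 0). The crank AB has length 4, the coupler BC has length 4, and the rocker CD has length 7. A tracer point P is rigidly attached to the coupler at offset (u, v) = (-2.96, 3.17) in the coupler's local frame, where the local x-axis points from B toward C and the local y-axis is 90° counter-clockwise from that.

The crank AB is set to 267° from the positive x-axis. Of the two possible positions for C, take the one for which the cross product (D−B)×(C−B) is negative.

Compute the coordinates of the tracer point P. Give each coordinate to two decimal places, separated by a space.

A=(0,0), D=(5.00,0)
B = A + 4.00·(cos267°, sin267°) = (-0.2093, -3.9945)
|BD| = 6.5646
circle(B,4.00) ∩ circle(D,7.00): a=0.7688, h=3.9254
  candidates: C₊=(-1.9879,-0.4117) cross=25.769; C₋=(2.7893,-6.6418) cross=-25.769
  mode - wants cross < 0 → take C=(2.7893,-6.6418) (cross=-25.769)
ex = (C−B)/|BC| = (0.7497,-0.6618); ey = (0.6618,0.7497)
P = B + -2.96·ex + 3.17·ey = (-0.3304,0.3409)

-0.33 0.34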